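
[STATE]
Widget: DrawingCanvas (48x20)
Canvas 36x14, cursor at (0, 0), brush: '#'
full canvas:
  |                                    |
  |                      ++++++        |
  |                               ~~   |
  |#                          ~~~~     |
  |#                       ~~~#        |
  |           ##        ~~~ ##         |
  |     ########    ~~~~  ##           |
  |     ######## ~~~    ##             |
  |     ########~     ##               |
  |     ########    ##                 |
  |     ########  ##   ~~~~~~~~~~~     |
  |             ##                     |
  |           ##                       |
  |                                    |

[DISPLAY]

+                                               
                      ++++++                    
                               ~~               
#                          ~~~~                 
#                       ~~~#                    
           ##        ~~~ ##                     
     ########    ~~~~  ##                       
     ######## ~~~    ##                         
     ########~     ##                           
     ########    ##                             
     ########  ##   ~~~~~~~~~~~                 
             ##                                 
           ##                                   
                                                
                                                
                                                
                                                
                                                
                                                
                                                


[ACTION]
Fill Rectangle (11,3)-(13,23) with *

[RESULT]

+                                               
                      ++++++                    
                               ~~               
#                          ~~~~                 
#                       ~~~#                    
           ##        ~~~ ##                     
     ########    ~~~~  ##                       
     ######## ~~~    ##                         
     ########~     ##                           
     ########    ##                             
     ########  ##   ~~~~~~~~~~~                 
   *********************                        
   *********************                        
   *********************                        
                                                
                                                
                                                
                                                
                                                
                                                


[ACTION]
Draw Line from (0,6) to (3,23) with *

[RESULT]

+     ***                                       
         ******       ++++++                    
               ******          ~~               
#                    ***   ~~~~                 
#                       ~~~#                    
           ##        ~~~ ##                     
     ########    ~~~~  ##                       
     ######## ~~~    ##                         
     ########~     ##                           
     ########    ##                             
     ########  ##   ~~~~~~~~~~~                 
   *********************                        
   *********************                        
   *********************                        
                                                
                                                
                                                
                                                
                                                
                                                


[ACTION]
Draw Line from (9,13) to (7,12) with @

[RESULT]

+     ***                                       
         ******       ++++++                    
               ******          ~~               
#                    ***   ~~~~                 
#                       ~~~#                    
           ##        ~~~ ##                     
     ########    ~~~~  ##                       
     #######@ ~~~    ##                         
     ########@     ##                           
     ########@   ##                             
     ########  ##   ~~~~~~~~~~~                 
   *********************                        
   *********************                        
   *********************                        
                                                
                                                
                                                
                                                
                                                
                                                


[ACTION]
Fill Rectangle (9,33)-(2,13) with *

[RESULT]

+     ***                                       
         ******       ++++++                    
             *********************              
#            *********************              
#            *********************              
           ##*********************              
     ########*********************              
     #######@*********************              
     ########*********************              
     ########*********************              
     ########  ##   ~~~~~~~~~~~                 
   *********************                        
   *********************                        
   *********************                        
                                                
                                                
                                                
                                                
                                                
                                                


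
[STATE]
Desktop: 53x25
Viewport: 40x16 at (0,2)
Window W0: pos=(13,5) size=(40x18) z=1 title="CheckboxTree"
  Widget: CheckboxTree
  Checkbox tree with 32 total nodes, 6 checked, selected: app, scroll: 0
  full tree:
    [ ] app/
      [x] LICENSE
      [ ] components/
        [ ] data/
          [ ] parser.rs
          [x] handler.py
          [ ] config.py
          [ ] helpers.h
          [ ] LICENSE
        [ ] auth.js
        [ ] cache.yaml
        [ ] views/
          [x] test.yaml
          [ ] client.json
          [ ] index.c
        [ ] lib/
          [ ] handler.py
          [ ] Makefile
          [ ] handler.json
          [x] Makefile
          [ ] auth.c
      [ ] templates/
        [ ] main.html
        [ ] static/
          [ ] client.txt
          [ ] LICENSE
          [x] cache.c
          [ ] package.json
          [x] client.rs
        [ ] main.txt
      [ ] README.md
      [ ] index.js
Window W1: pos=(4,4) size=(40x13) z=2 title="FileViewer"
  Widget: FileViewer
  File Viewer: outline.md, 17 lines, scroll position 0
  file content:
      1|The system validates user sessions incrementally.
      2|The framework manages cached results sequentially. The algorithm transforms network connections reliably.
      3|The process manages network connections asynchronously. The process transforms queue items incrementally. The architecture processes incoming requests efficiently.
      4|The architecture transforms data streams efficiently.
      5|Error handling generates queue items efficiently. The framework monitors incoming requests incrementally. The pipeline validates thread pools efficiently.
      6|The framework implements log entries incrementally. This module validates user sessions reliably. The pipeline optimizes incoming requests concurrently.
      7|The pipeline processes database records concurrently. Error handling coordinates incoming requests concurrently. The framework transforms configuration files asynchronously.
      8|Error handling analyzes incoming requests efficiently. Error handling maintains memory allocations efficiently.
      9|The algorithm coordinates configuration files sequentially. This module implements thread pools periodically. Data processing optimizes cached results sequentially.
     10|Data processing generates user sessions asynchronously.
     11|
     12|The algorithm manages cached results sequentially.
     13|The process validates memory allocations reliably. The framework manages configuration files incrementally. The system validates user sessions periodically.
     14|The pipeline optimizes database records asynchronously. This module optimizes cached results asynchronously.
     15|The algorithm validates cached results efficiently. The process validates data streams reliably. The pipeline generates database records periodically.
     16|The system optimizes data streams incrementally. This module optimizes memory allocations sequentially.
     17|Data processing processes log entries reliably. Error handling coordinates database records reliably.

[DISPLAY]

                                        
                                        
    ┏━━━━━━━━━━━━━━━━━━━━━━━━━━━━━━━━━━━
    ┃ FileViewer                        
    ┠───────────────────────────────────
    ┃The system validates user sessions 
    ┃The framework manages cached result
    ┃The process manages network connect
    ┃The architecture transforms data st
    ┃Error handling generates queue item
    ┃The framework implements log entrie
    ┃The pipeline processes database rec
    ┃Error handling analyzes incoming re
    ┃The algorithm coordinates configura
    ┗━━━━━━━━━━━━━━━━━━━━━━━━━━━━━━━━━━━
             ┃     [ ] auth.js          


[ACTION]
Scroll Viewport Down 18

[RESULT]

    ┃The process manages network connect
    ┃The architecture transforms data st
    ┃Error handling generates queue item
    ┃The framework implements log entrie
    ┃The pipeline processes database rec
    ┃Error handling analyzes incoming re
    ┃The algorithm coordinates configura
    ┗━━━━━━━━━━━━━━━━━━━━━━━━━━━━━━━━━━━
             ┃     [ ] auth.js          
             ┃     [ ] cache.yaml       
             ┃     [-] views/           
             ┃       [x] test.yaml      
             ┃       [ ] client.json    
             ┗━━━━━━━━━━━━━━━━━━━━━━━━━━
                                        
                                        


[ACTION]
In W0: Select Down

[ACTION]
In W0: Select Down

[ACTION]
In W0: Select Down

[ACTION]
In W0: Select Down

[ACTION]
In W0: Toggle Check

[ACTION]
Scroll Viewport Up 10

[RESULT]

                                        
                                        
                                        
                                        
    ┏━━━━━━━━━━━━━━━━━━━━━━━━━━━━━━━━━━━
    ┃ FileViewer                        
    ┠───────────────────────────────────
    ┃The system validates user sessions 
    ┃The framework manages cached result
    ┃The process manages network connect
    ┃The architecture transforms data st
    ┃Error handling generates queue item
    ┃The framework implements log entrie
    ┃The pipeline processes database rec
    ┃Error handling analyzes incoming re
    ┃The algorithm coordinates configura


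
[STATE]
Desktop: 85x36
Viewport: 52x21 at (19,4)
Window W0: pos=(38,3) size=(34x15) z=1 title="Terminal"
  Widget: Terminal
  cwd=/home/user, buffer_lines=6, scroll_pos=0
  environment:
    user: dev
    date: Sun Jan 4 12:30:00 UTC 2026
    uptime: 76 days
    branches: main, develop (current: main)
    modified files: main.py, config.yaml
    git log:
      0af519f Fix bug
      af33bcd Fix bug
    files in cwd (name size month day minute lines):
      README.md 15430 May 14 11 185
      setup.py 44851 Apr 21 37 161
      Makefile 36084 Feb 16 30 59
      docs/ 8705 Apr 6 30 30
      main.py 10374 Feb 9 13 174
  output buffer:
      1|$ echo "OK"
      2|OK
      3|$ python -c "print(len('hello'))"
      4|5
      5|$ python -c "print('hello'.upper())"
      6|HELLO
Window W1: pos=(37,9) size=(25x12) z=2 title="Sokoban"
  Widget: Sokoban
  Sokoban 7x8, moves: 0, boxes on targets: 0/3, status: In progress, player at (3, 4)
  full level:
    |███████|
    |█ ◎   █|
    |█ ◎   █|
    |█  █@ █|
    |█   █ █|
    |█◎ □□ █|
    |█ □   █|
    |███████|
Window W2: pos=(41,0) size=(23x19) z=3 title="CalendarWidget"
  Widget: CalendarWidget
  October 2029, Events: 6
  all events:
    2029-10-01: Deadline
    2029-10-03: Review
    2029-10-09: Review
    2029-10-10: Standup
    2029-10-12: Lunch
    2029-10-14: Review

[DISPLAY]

                   ┃ T┃Mo Tu We Th Fr Sa Su ┃       
                   ┠──┃ 1*  2  3*  4  5  6  ┃───────
                   ┃$ ┃ 8  9* 10* 11 12* 13 ┃       
                   ┃OK┃15 16 17 18 19 20 21 ┃       
                   ┃$ ┃22 23 24 25 26 27 28 ┃ello'))
                  ┏━━━┃29 30 31             ┃       
                  ┃ So┃                     ┃'.upper
                  ┠───┃                     ┃       
                  ┃███┃                     ┃       
                  ┃█ ◎┃                     ┃       
                  ┃█ ◎┃                     ┃       
                  ┃█  ┃                     ┃       
                  ┃█  ┃                     ┃       
                  ┃█◎ ┃                     ┃━━━━━━━
                  ┃█ □┗━━━━━━━━━━━━━━━━━━━━━┛       
                  ┃███████                ┃         
                  ┗━━━━━━━━━━━━━━━━━━━━━━━┛         
                                                    
                                                    
                                                    
                                                    


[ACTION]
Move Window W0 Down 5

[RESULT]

                      ┃Mo Tu We Th Fr Sa Su ┃       
                      ┃ 1*  2  3*  4  5  6  ┃       
                      ┃ 8  9* 10* 11 12* 13 ┃       
                      ┃15 16 17 18 19 20 21 ┃       
                   ┏━━┃22 23 24 25 26 27 28 ┃━━━━━━━
                  ┏━━━┃29 30 31             ┃       
                  ┃ So┃                     ┃───────
                  ┠───┃                     ┃       
                  ┃███┃                     ┃       
                  ┃█ ◎┃                     ┃ello'))
                  ┃█ ◎┃                     ┃       
                  ┃█  ┃                     ┃'.upper
                  ┃█  ┃                     ┃       
                  ┃█◎ ┃                     ┃       
                  ┃█ □┗━━━━━━━━━━━━━━━━━━━━━┛       
                  ┃███████                ┃         
                  ┗━━━━━━━━━━━━━━━━━━━━━━━┛         
                   ┃                                
                   ┗━━━━━━━━━━━━━━━━━━━━━━━━━━━━━━━━
                                                    
                                                    


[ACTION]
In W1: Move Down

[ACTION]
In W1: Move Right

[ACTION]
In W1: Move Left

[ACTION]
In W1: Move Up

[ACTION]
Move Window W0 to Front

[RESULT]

                      ┃Mo Tu We Th Fr Sa Su ┃       
                      ┃ 1*  2  3*  4  5  6  ┃       
                      ┃ 8  9* 10* 11 12* 13 ┃       
                      ┃15 16 17 18 19 20 21 ┃       
                   ┏━━━━━━━━━━━━━━━━━━━━━━━━━━━━━━━━
                  ┏┃ Terminal                       
                  ┃┠────────────────────────────────
                  ┠┃$ echo "OK"                     
                  ┃┃OK                              
                  ┃┃$ python -c "print(len('hello'))
                  ┃┃5                               
                  ┃┃$ python -c "print('hello'.upper
                  ┃┃HELLO                           
                  ┃┃$ █                             
                  ┃┃                                
                  ┃┃                                
                  ┗┃                                
                   ┃                                
                   ┗━━━━━━━━━━━━━━━━━━━━━━━━━━━━━━━━
                                                    
                                                    


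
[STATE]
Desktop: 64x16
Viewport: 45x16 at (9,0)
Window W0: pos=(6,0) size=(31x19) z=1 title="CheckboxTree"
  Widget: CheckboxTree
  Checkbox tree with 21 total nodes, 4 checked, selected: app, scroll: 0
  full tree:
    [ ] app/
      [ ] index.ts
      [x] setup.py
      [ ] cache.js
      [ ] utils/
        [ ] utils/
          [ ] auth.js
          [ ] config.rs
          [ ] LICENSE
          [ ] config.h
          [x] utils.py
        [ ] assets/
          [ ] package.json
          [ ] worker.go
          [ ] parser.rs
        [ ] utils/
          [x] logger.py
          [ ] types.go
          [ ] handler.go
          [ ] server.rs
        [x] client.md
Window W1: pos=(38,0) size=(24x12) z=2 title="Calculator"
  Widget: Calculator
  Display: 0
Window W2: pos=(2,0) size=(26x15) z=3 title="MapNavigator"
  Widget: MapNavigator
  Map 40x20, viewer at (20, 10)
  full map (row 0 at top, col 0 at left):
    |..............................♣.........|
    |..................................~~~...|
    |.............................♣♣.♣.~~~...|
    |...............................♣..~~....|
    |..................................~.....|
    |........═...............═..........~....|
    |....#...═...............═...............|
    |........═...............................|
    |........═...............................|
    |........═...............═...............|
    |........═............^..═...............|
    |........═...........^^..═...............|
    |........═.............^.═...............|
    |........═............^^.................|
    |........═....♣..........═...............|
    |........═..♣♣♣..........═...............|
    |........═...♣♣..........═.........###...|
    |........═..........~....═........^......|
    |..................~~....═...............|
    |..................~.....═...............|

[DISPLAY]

━━━━━━━━━━━━━━━━━━┓━━━━━━━━┓ ┏━━━━━━━━━━━━━━━
vigator           ┃        ┃ ┃ Calculator    
──────────────────┨────────┨ ┠───────────────
..........═.......┃        ┃ ┃               
..........═.......┃        ┃ ┃┌───┬───┬───┬──
..................┃        ┃ ┃│ 7 │ 8 │ 9 │ ÷
..................┃        ┃ ┃├───┼───┼───┼──
..........═.......┃        ┃ ┃│ 4 │ 5 │ 6 │ ×
......@^..═.......┃        ┃ ┃├───┼───┼───┼──
......^^..═.......┃        ┃ ┃│ 1 │ 2 │ 3 │ -
........^.═.......┃        ┃ ┃└───┴───┴───┴──
.......^^.........┃        ┃ ┗━━━━━━━━━━━━━━━
..........═.......┃        ┃                 
..........═.......┃        ┃                 
━━━━━━━━━━━━━━━━━━┛        ┃                 
     [ ] package.json      ┃                 


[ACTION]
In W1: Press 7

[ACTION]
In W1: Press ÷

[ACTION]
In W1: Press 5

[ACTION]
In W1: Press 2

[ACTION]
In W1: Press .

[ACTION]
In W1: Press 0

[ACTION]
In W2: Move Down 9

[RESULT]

━━━━━━━━━━━━━━━━━━┓━━━━━━━━┓ ┏━━━━━━━━━━━━━━━
vigator           ┃        ┃ ┃ Calculator    
──────────────────┨────────┨ ┠───────────────
..........═.......┃        ┃ ┃               
..........═.......┃        ┃ ┃┌───┬───┬───┬──
..........═.......┃        ┃ ┃│ 7 │ 8 │ 9 │ ÷
.....~....═.......┃        ┃ ┃├───┼───┼───┼──
....~~....═.......┃        ┃ ┃│ 4 │ 5 │ 6 │ ×
....~.@...═.......┃        ┃ ┃├───┼───┼───┼──
                  ┃        ┃ ┃│ 1 │ 2 │ 3 │ -
                  ┃        ┃ ┃└───┴───┴───┴──
                  ┃        ┃ ┗━━━━━━━━━━━━━━━
                  ┃        ┃                 
                  ┃        ┃                 
━━━━━━━━━━━━━━━━━━┛        ┃                 
     [ ] package.json      ┃                 


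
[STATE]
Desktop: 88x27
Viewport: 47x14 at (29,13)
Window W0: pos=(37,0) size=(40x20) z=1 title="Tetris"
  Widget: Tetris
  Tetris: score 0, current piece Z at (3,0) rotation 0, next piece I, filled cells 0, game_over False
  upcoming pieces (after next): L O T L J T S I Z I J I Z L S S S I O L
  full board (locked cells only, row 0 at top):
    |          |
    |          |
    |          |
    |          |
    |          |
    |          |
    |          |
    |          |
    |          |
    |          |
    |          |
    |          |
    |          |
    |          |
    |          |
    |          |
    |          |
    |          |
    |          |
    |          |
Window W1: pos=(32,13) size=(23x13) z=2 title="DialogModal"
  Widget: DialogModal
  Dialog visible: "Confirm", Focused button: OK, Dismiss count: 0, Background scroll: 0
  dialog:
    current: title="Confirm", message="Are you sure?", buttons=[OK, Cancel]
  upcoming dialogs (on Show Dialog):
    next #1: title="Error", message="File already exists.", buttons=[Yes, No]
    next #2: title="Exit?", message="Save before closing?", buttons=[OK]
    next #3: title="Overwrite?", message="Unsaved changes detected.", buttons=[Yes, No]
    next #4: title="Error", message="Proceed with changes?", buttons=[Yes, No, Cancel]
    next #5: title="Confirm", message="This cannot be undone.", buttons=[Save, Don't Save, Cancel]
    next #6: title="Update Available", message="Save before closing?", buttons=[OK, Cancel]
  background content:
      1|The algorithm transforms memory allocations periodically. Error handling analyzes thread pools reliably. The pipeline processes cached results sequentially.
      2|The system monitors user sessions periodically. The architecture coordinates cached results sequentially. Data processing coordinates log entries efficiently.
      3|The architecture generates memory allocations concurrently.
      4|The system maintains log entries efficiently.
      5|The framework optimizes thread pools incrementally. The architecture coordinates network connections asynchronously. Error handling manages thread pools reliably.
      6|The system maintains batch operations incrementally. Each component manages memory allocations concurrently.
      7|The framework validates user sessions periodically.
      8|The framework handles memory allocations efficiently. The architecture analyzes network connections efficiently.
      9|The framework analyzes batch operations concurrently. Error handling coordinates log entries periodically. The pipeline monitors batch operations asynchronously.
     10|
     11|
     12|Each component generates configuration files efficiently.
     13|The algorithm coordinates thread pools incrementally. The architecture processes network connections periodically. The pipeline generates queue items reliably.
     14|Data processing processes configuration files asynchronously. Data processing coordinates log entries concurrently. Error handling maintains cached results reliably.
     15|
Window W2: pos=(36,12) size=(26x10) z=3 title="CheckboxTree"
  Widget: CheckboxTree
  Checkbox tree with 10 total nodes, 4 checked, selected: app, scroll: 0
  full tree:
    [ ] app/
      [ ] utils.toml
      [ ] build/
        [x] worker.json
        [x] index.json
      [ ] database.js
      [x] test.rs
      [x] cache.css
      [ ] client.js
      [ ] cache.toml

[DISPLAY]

   ┏━━━┃ CheckboxTree           ┃              
   ┃ Di┠────────────────────────┨              
   ┠───┃>[-] app/               ┃              
   ┃The┃   [ ] utils.toml       ┃              
   ┃The┃   [x] build/           ┃              
   ┃Th┌┃     [x] worker.json    ┃              
   ┃Th│┃     [x] index.json     ┃━━━━━━━━━━━━━━
   ┃Th│┃   [ ] database.js      ┃              
   ┃Th│┗━━━━━━━━━━━━━━━━━━━━━━━━┛              
   ┃Th└───────────────┘at┃                     
   ┃The framework handles┃                     
   ┃The framework analyze┃                     
   ┗━━━━━━━━━━━━━━━━━━━━━┛                     
                                               


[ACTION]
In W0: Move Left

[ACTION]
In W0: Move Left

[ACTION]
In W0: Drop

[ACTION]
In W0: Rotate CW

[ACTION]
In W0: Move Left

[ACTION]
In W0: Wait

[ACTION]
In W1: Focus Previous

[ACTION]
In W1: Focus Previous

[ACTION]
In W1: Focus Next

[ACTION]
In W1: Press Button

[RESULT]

   ┏━━━┃ CheckboxTree           ┃              
   ┃ Di┠────────────────────────┨              
   ┠───┃>[-] app/               ┃              
   ┃The┃   [ ] utils.toml       ┃              
   ┃The┃   [x] build/           ┃              
   ┃The┃     [x] worker.json    ┃              
   ┃The┃     [x] index.json     ┃━━━━━━━━━━━━━━
   ┃The┃   [ ] database.js      ┃              
   ┃The┗━━━━━━━━━━━━━━━━━━━━━━━━┛              
   ┃The framework validat┃                     
   ┃The framework handles┃                     
   ┃The framework analyze┃                     
   ┗━━━━━━━━━━━━━━━━━━━━━┛                     
                                               


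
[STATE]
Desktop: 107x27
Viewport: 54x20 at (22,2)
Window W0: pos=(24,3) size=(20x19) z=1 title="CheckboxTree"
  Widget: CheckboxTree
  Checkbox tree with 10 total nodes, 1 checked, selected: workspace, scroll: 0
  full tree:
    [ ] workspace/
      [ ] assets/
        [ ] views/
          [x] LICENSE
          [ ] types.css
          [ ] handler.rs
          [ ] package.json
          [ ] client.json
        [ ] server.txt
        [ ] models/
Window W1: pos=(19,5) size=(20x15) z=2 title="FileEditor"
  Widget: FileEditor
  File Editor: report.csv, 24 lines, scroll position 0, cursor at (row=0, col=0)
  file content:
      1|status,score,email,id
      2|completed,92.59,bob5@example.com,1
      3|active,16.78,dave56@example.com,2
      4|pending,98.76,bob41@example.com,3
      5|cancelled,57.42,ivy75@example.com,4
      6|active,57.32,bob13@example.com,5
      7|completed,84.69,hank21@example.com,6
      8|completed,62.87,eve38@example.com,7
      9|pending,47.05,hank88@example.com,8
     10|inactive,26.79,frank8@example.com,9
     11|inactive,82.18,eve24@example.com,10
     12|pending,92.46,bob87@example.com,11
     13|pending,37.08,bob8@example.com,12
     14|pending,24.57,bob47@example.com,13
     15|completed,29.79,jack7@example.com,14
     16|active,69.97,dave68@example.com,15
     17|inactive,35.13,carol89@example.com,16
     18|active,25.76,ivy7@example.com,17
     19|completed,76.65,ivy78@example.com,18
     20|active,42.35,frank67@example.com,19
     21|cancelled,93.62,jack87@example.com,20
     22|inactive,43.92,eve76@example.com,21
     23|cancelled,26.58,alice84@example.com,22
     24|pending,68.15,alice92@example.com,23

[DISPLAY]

                                                      
  ┏━━━━━━━━━━━━━━━━━━┓                                
  ┃ CheckboxTree     ┃                                
━━━━━━━━━━━━━━━━┓────┨                                
ileEditor       ┃/   ┃                                
────────────────┨    ┃                                
atus,score,emai▲┃/   ┃                                
mpleted,92.59,b█┃ENSE┃                                
tive,16.78,dave░┃es.c┃                                
nding,98.76,bob░┃dler┃                                
ncelled,57.42,i░┃kage┃                                
tive,57.32,bob1░┃ent.┃                                
mpleted,84.69,h░┃r.tx┃                                
mpleted,62.87,e░┃s/  ┃                                
nding,47.05,han░┃    ┃                                
active,26.79,fr░┃    ┃                                
active,82.18,ev▼┃    ┃                                
━━━━━━━━━━━━━━━━┛    ┃                                
  ┃                  ┃                                
  ┗━━━━━━━━━━━━━━━━━━┛                                


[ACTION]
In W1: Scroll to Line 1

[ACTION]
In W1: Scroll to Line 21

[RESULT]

                                                      
  ┏━━━━━━━━━━━━━━━━━━┓                                
  ┃ CheckboxTree     ┃                                
━━━━━━━━━━━━━━━━┓────┨                                
ileEditor       ┃/   ┃                                
────────────────┨    ┃                                
nding,24.57,bob▲┃/   ┃                                
mpleted,29.79,j░┃ENSE┃                                
tive,69.97,dave░┃es.c┃                                
active,35.13,ca░┃dler┃                                
tive,25.76,ivy7░┃kage┃                                
mpleted,76.65,i░┃ent.┃                                
tive,42.35,fran░┃r.tx┃                                
ncelled,93.62,j░┃s/  ┃                                
active,43.92,ev░┃    ┃                                
ncelled,26.58,a█┃    ┃                                
nding,68.15,ali▼┃    ┃                                
━━━━━━━━━━━━━━━━┛    ┃                                
  ┃                  ┃                                
  ┗━━━━━━━━━━━━━━━━━━┛                                


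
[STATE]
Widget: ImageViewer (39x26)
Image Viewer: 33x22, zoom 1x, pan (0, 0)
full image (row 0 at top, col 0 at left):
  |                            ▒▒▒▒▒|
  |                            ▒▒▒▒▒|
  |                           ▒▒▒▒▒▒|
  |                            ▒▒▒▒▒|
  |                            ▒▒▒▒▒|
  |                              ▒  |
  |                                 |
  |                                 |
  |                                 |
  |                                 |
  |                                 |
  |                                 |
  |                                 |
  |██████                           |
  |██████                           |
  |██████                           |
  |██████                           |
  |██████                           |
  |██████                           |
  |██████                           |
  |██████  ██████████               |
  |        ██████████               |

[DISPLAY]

                            ▒▒▒▒▒      
                            ▒▒▒▒▒      
                           ▒▒▒▒▒▒      
                            ▒▒▒▒▒      
                            ▒▒▒▒▒      
                              ▒        
                                       
                                       
                                       
                                       
                                       
                                       
                                       
██████                                 
██████                                 
██████                                 
██████                                 
██████                                 
██████                                 
██████                                 
██████  ██████████                     
        ██████████                     
                                       
                                       
                                       
                                       


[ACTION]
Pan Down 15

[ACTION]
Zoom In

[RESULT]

                                       
                                       
                                       
                                       
                                       
                                       
                                       
                                       
                                       
                                       
                                       
████████████                           
████████████                           
████████████                           
████████████                           
████████████                           
████████████                           
████████████                           
████████████                           
████████████                           
████████████                           
████████████                           
████████████                           
████████████                           
████████████                           
████████████    ████████████████████   


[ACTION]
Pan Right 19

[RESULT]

                                       
                                       
                                       
                                       
                                       
                                       
                                       
                                       
                                       
                                       
                                       
                                       
                                       
                                       
                                       
                                       
                                       
                                       
                                       
                                       
                                       
                                       
                                       
                                       
                                       
█████████████████                      


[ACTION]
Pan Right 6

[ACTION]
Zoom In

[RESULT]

                                       
                                       
                                       
                                       
                                       
                                       
                                       
                                       
                                       
                                       
                                       
                                       
                                       
                                       
                                       
                                       
                                       
                                       
                                       
                                       
                                       
                                       
                                       
                                       
                                       
                                       


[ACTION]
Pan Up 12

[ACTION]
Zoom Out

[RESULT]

                               ▒▒▒▒▒▒▒▒
                             ▒▒▒▒▒▒▒▒▒▒
                             ▒▒▒▒▒▒▒▒▒▒
                               ▒▒▒▒▒▒▒▒
                               ▒▒▒▒▒▒▒▒
                               ▒▒▒▒▒▒▒▒
                               ▒▒▒▒▒▒▒▒
                                   ▒▒  
                                   ▒▒  
                                       
                                       
                                       
                                       
                                       
                                       
                                       
                                       
                                       
                                       
                                       
                                       
                                       
                                       
                                       
                                       
                                       


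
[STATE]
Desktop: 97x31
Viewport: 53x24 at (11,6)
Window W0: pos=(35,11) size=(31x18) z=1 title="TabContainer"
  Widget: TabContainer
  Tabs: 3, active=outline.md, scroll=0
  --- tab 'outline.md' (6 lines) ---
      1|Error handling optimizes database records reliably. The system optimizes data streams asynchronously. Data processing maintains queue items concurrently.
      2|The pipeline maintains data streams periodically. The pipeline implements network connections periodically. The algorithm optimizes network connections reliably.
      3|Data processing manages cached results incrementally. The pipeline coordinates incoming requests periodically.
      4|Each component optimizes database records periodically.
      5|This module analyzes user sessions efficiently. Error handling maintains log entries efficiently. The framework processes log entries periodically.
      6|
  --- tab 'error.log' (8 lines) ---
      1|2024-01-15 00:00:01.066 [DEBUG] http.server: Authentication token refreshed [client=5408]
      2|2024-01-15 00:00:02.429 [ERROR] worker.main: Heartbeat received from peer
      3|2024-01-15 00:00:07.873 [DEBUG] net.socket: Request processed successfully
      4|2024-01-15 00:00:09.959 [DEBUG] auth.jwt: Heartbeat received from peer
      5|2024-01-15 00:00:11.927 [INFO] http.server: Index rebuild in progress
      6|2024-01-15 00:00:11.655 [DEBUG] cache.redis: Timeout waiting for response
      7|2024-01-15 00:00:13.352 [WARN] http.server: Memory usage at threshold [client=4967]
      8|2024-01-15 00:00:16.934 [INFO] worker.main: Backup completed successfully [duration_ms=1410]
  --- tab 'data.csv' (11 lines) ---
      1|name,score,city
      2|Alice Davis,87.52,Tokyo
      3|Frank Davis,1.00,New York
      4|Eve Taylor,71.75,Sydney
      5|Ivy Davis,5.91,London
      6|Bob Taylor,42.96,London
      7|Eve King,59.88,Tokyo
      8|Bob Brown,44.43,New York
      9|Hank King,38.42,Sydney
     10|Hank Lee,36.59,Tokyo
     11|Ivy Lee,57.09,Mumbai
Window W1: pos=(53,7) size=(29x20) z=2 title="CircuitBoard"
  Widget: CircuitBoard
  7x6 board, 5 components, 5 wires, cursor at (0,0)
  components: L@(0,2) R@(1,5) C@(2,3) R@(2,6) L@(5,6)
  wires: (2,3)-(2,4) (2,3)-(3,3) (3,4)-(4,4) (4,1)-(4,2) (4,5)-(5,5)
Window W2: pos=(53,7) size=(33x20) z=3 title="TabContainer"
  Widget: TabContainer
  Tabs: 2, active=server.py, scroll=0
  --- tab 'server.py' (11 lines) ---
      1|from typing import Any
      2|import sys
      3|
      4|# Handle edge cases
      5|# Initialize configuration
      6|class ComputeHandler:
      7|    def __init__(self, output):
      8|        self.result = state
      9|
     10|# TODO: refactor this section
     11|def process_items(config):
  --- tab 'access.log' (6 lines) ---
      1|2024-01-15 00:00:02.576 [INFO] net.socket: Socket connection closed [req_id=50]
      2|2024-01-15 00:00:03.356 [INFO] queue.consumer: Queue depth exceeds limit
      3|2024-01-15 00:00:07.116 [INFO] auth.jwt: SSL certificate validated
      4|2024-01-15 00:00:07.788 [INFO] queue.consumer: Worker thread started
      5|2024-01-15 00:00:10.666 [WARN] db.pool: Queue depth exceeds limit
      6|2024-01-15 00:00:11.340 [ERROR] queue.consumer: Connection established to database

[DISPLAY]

                                                     
                                          ┏━━━━━━━━━━
                                          ┃ TabContai
                                          ┠──────────
                                          ┃[server.py
                        ┏━━━━━━━━━━━━━━━━━┃──────────
                        ┃ TabContainer    ┃from typin
                        ┠─────────────────┃import sys
                        ┃[outline.md]│ err┃          
                        ┃─────────────────┃# Handle e
                        ┃Error handling op┃# Initiali
                        ┃The pipeline main┃class Comp
                        ┃Data processing m┃    def __
                        ┃Each component op┃        se
                        ┃This module analy┃          
                        ┃                 ┃# TODO: re
                        ┃                 ┃def proces
                        ┃                 ┃          
                        ┃                 ┃          
                        ┃                 ┃          
                        ┃                 ┗━━━━━━━━━━
                        ┃                            
                        ┗━━━━━━━━━━━━━━━━━━━━━━━━━━━━
                                                     


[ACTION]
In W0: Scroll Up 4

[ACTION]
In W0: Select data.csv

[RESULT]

                                                     
                                          ┏━━━━━━━━━━
                                          ┃ TabContai
                                          ┠──────────
                                          ┃[server.py
                        ┏━━━━━━━━━━━━━━━━━┃──────────
                        ┃ TabContainer    ┃from typin
                        ┠─────────────────┃import sys
                        ┃ outline.md │ err┃          
                        ┃─────────────────┃# Handle e
                        ┃name,score,city  ┃# Initiali
                        ┃Alice Davis,87.52┃class Comp
                        ┃Frank Davis,1.00,┃    def __
                        ┃Eve Taylor,71.75,┃        se
                        ┃Ivy Davis,5.91,Lo┃          
                        ┃Bob Taylor,42.96,┃# TODO: re
                        ┃Eve King,59.88,To┃def proces
                        ┃Bob Brown,44.43,N┃          
                        ┃Hank King,38.42,S┃          
                        ┃Hank Lee,36.59,To┃          
                        ┃Ivy Lee,57.09,Mum┗━━━━━━━━━━
                        ┃                            
                        ┗━━━━━━━━━━━━━━━━━━━━━━━━━━━━
                                                     


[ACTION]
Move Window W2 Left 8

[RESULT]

                                                     
                                  ┏━━━━━━━━━━━━━━━━━━
                                  ┃ TabContainer     
                                  ┠──────────────────
                                  ┃[server.py]│ acces
                        ┏━━━━━━━━━┃──────────────────
                        ┃ TabConta┃from typing import
                        ┠─────────┃import sys        
                        ┃ outline.┃                  
                        ┃─────────┃# Handle edge case
                        ┃name,scor┃# Initialize confi
                        ┃Alice Dav┃class ComputeHandl
                        ┃Frank Dav┃    def __init__(s
                        ┃Eve Taylo┃        self.resul
                        ┃Ivy Davis┃                  
                        ┃Bob Taylo┃# TODO: refactor t
                        ┃Eve King,┃def process_items(
                        ┃Bob Brown┃                  
                        ┃Hank King┃                  
                        ┃Hank Lee,┃                  
                        ┃Ivy Lee,5┗━━━━━━━━━━━━━━━━━━
                        ┃                            
                        ┗━━━━━━━━━━━━━━━━━━━━━━━━━━━━
                                                     
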